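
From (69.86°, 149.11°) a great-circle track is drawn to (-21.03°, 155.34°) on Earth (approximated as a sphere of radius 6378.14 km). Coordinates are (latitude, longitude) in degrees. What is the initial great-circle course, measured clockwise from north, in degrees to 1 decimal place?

With φ₁ = 1.2193, φ₂ = -0.3670, Δλ = 0.1087 rad, the forward-azimuth formula gives
θ = atan2( sin Δλ cos φ₂ , cos φ₁ sin φ₂ − sin φ₁ cos φ₂ cos Δλ ) = atan2(0.1013, -0.9947) = 174.19°.
So the initial bearing is 174.2°.

174.2°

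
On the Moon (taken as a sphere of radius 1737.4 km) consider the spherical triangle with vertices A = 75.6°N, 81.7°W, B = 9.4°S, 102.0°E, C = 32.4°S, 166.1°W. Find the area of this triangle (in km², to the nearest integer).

Side lengths (central angles): a = 1.5109, b = 2.0927, c = 1.9856 rad; semiperimeter s = 2.7946.
By l'Huilier's theorem, tan(E/4) = √[tan(s/2) tan((s−a)/2) tan((s−b)/2) tan((s−c)/2)], giving spherical excess E = 2.7414 rad.
Area = E·R² = 2.7414 × (1737.4)² ≈ 8274930 km².

8274930 km²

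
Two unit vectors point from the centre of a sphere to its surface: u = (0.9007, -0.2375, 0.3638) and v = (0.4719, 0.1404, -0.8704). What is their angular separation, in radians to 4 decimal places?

u·v = 0.0750; |u| = 1.0000, |v| = 1.0000.
cos θ = (u·v)/(|u||v|) = 0.0750, so θ = 1.4957 rad.

1.4957 rad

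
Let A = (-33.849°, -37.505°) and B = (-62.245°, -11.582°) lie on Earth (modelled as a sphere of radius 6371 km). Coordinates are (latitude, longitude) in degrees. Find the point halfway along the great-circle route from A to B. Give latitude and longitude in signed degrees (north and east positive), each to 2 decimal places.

The central angle between A and B is δ = 0.5721 rad.
With f = 0.5, the slerp weights are sin((1−f)δ)/sin δ = 0.5212 and sin(fδ)/sin δ = 0.5212.
Weighted sum of the unit vectors: (0.5212)·(0.6588,-0.5056,-0.5570) + (0.5212)·(0.4562,-0.0935,-0.8849) = (0.5811, -0.3123, -0.7515).
Converting back: φ = atan2(z, √(x²+y²)) = -48.72°, λ = atan2(y, x) = -28.25°.

-48.72°, -28.25°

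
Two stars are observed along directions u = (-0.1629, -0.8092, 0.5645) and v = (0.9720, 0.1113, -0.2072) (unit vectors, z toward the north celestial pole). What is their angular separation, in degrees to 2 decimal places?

u·v = -0.3654; |u| = 1.0000, |v| = 1.0001.
cos θ = (u·v)/(|u||v|) = -0.3653, so θ = 111.43°.

111.43°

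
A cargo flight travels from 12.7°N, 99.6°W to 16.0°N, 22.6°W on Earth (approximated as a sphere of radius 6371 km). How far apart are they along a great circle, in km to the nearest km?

8256 km

Let φ₁ = 0.2217 rad, φ₂ = 0.2793 rad, and Δλ = 1.3439 rad.
cos c = sin φ₁ sin φ₂ + cos φ₁ cos φ₂ cos Δλ = (0.2198)(0.2756) + (0.9755)(0.9613)(0.2250) = 0.27154,
so c = arccos(0.27154) = 1.29580 rad.
Distance = R·c = 6371 × 1.2958 ≈ 8256 km.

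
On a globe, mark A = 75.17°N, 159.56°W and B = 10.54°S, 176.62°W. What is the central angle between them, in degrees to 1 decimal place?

86.3°

With latitudes φ₁ = 75.170°, φ₂ = -10.540° and longitude difference Δλ = -17.060°:
cos c = sin φ₁ sin φ₂ + cos φ₁ cos φ₂ cos Δλ = (0.9667)(-0.1829) + (0.2560)(0.9831)(0.9560) = 0.06373,
so c = arccos(0.06373) = 1.50702 rad.
So the angular separation is 86.3°.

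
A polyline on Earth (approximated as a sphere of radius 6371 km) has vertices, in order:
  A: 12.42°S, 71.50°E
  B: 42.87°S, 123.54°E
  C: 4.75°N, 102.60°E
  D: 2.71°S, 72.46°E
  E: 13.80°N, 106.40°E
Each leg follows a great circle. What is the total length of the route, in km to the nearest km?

Leg A→B: central angle 0.9440 rad, distance 6013.9 km.
Leg B→C: central angle 0.8946 rad, distance 5699.7 km.
Leg C→D: central angle 0.5415 rad, distance 3449.7 km.
Leg D→E: central angle 0.6543 rad, distance 4168.3 km.
Total: 6013.9 + 5699.7 + 3449.7 + 4168.3 ≈ 19332 km.

19332 km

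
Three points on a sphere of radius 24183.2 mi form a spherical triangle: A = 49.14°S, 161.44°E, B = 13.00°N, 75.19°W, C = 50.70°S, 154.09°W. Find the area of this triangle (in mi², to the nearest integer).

Side lengths (central angles): a = 1.6261, b = 0.4929, c = 2.1185 rad; semiperimeter s = 2.1188.
By l'Huilier's theorem, tan(E/4) = √[tan(s/2) tan((s−a)/2) tan((s−b)/2) tan((s−c)/2)], giving spherical excess E = 0.0295 rad.
Area = E·R² = 0.0295 × (24183.2)² ≈ 17236748 mi².

17236748 mi²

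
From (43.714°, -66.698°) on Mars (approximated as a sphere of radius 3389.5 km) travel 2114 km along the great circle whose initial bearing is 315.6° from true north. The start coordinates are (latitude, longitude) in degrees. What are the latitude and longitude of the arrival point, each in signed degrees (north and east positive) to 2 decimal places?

59.61°, -120.56°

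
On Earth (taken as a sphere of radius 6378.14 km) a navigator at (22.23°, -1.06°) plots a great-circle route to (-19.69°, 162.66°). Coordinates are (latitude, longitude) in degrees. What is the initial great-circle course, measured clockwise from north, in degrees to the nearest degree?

84°

With φ₁ = 0.3880, φ₂ = -0.3437, Δλ = 2.8575 rad, the forward-azimuth formula gives
θ = atan2( sin Δλ cos φ₂ , cos φ₁ sin φ₂ − sin φ₁ cos φ₂ cos Δλ ) = atan2(0.2639, 0.0300) = 83.51°.
So the initial bearing is 84°.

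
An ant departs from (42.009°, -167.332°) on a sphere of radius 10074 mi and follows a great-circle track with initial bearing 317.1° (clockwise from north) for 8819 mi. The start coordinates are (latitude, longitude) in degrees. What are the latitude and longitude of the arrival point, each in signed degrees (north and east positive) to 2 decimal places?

Angular distance δ = d/R = 8819/10074 = 0.87542 rad; initial bearing θ = 5.5344 rad.
sin φ₂ = sin φ₁ cos δ + cos φ₁ sin δ cos θ = (0.6692)(0.6407) + (0.7430)(0.7678)(0.7325) = 0.8467, so φ₂ = 57.85°.
Δλ = atan2(sin θ sin δ cos φ₁, cos δ − sin φ₁ sin φ₂) = atan2(-0.3884, 0.0740) = -79.209°.
λ₂ = -167.332° − 79.209° = -246.54° → 113.46° after wrapping to (−180°, 180°].

57.85°, 113.46°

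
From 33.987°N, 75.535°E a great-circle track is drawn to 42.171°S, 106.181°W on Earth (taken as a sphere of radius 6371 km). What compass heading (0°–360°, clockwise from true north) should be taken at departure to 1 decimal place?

171.1°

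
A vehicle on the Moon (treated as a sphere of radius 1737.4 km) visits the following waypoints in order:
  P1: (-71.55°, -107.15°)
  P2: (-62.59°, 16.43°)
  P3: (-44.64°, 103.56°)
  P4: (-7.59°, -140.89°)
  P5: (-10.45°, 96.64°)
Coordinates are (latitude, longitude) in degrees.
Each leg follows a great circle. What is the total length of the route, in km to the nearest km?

Leg P1→P2: central angle 0.7051 rad, distance 1225.1 km.
Leg P2→P3: central angle 0.8761 rad, distance 1522.1 km.
Leg P3→P4: central angle 1.7838 rad, distance 3099.2 km.
Leg P4→P5: central angle 2.0937 rad, distance 3637.5 km.
Total: 1225.1 + 1522.1 + 3099.2 + 3637.5 ≈ 9484 km.

9484 km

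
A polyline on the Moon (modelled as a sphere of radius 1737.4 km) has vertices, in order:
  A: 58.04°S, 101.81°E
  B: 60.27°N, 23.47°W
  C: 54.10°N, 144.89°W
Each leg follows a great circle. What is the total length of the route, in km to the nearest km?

6343 km

Leg A→B: central angle 2.6645 rad, distance 4629.4 km.
Leg B→C: central angle 0.9862 rad, distance 1713.5 km.
Total: 4629.4 + 1713.5 ≈ 6343 km.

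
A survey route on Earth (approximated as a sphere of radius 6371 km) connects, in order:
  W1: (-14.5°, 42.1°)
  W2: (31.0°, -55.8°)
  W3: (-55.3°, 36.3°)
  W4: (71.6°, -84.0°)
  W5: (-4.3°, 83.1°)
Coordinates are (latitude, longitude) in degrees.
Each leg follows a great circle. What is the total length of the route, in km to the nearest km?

53708 km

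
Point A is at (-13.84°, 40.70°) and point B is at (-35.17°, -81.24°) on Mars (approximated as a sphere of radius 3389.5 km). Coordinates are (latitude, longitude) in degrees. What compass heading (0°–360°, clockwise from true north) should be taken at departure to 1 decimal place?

With φ₁ = -0.2416, φ₂ = -0.6138, Δλ = -2.1283 rad, the forward-azimuth formula gives
θ = atan2( sin Δλ cos φ₂ , cos φ₁ sin φ₂ − sin φ₁ cos φ₂ cos Δλ ) = atan2(-0.6937, -0.6627) = -133.69°.
Adding 360° brings this into [0°, 360°): 226.3°.

226.3°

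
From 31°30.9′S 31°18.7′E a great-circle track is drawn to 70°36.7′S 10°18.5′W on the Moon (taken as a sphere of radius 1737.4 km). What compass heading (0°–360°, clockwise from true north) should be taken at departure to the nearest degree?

Δλ = -41.620° = -0.7264 rad.
y = sin Δλ · cos φ₂ = (-0.6642)(0.3320) = -0.2205
x = cos φ₁ sin φ₂ − sin φ₁ cos φ₂ cos Δλ = (0.8525)(-0.9433) − (-0.5227)(0.3320)(0.7476) = -0.6744
θ = atan2(y, x) = -161.90°; adding 360° gives 198°.

198°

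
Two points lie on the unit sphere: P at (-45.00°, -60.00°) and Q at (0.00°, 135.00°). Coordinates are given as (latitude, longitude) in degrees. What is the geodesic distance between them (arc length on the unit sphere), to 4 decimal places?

Let φ₁ = -0.7854 rad, φ₂ = 0.0000 rad, and Δλ = -2.8798 rad.
Haversine: a = sin²(Δφ/2) + cos φ₁ cos φ₂ sin²(Δλ/2) = 0.1464 + (0.7071)(1.0000)(0.9830) = 0.84151.
Central angle c = 2·arcsin(√a) = 2.32268 rad.
On the unit sphere the arc length equals the central angle: 2.3227.

2.3227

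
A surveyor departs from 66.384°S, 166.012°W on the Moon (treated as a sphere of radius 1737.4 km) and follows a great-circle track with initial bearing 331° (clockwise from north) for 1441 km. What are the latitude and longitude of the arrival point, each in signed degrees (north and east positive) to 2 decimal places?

-21.12°, 171.45°

Angular distance δ = d/R = 1441/1737.4 = 0.82940 rad; initial bearing θ = 5.7770 rad.
sin φ₂ = sin φ₁ cos δ + cos φ₁ sin δ cos θ = (-0.9163)(0.6753) + (0.4006)(0.7375)(0.8746) = -0.3603, so φ₂ = -21.12°.
Δλ = atan2(sin θ sin δ cos φ₁, cos δ − sin φ₁ sin φ₂) = atan2(-0.1432, 0.3451) = -22.539°.
λ₂ = -166.012° − 22.539° = -188.55° → 171.45° after wrapping to (−180°, 180°].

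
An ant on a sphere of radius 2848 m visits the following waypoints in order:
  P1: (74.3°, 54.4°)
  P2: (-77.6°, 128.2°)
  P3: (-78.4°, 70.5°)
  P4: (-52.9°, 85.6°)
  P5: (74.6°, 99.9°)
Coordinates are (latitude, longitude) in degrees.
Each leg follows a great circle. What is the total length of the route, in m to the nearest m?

Leg P1→P2: central angle 2.7493 rad, distance 7829.9 m.
Leg P2→P3: central angle 0.2014 rad, distance 573.5 m.
Leg P3→P4: central angle 0.4547 rad, distance 1295.0 m.
Leg P4→P5: central angle 2.2316 rad, distance 6355.5 m.
Total: 7829.9 + 573.5 + 1295.0 + 6355.5 ≈ 16054 m.

16054 m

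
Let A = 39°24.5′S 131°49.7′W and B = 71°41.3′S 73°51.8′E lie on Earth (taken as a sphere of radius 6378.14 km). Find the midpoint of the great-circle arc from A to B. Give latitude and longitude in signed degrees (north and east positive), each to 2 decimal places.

The central angle between A and B is δ = 1.1767 rad.
With f = 0.5, the slerp weights are sin((1−f)δ)/sin δ = 0.6011 and sin(fδ)/sin δ = 0.6011.
Weighted sum of the unit vectors: (0.6011)·(-0.5153,-0.5757,-0.6348) + (0.6011)·(0.0873,0.3018,-0.9494) = (-0.2572, -0.1646, -0.9522).
Converting back: φ = atan2(z, √(x²+y²)) = -72.22°, λ = atan2(y, x) = -147.38°.

-72.22°, -147.38°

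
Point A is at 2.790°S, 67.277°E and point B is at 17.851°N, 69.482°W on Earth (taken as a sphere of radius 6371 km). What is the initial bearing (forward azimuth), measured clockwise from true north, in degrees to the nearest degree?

Δλ = -136.759° = -2.3869 rad.
y = sin Δλ · cos φ₂ = (-0.6851)(0.9519) = -0.6521
x = cos φ₁ sin φ₂ − sin φ₁ cos φ₂ cos Δλ = (0.9988)(0.3065) − (-0.0487)(0.9519)(-0.7285) = 0.2724
θ = atan2(y, x) = -67.33°; adding 360° gives 293°.

293°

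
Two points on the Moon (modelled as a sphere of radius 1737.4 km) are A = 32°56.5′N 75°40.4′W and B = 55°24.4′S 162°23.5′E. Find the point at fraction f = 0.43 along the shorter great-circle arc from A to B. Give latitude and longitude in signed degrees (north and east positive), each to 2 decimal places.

-13.56°, -111.62°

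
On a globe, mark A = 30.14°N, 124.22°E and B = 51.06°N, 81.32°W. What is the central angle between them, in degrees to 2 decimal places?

Let φ₁ = 0.5260 rad, φ₂ = 0.8912 rad, and Δλ = 2.6958 rad.
Haversine: a = sin²(Δφ/2) + cos φ₁ cos φ₂ sin²(Δλ/2) = 0.0330 + (0.8648)(0.6285)(0.9511) = 0.54994.
Central angle c = 2·arcsin(√a) = 1.67084 rad.
So the angular separation is 95.73°.

95.73°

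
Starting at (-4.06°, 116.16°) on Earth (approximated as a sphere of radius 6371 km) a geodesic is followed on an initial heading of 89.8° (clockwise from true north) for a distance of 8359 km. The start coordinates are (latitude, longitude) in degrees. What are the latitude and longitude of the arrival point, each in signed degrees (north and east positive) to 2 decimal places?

-0.85°, -168.64°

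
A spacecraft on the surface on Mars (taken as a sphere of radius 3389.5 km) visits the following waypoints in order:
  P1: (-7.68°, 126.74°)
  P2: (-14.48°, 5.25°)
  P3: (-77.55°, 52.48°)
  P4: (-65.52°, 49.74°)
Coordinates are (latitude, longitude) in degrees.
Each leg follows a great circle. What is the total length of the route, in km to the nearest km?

11669 km

Leg P1→P2: central angle 2.0576 rad, distance 6974.2 km.
Leg P2→P3: central angle 1.1746 rad, distance 3981.3 km.
Leg P3→P4: central angle 0.2105 rad, distance 713.3 km.
Total: 6974.2 + 3981.3 + 713.3 ≈ 11669 km.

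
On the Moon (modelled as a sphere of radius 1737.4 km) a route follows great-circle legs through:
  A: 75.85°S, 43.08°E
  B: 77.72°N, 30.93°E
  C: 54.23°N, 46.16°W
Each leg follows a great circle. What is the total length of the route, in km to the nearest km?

Leg A→B: central angle 2.6829 rad, distance 4661.3 km.
Leg B→C: central angle 0.6084 rad, distance 1057.0 km.
Total: 4661.3 + 1057.0 ≈ 5718 km.

5718 km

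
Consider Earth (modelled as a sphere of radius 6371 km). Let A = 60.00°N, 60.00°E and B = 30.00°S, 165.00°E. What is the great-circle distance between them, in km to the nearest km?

13680 km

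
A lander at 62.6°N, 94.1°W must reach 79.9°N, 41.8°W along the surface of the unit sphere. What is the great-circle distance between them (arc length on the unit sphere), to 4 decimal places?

With latitudes φ₁ = 62.600°, φ₂ = 79.900° and longitude difference Δλ = 52.300°:
Haversine: a = sin²(Δφ/2) + cos φ₁ cos φ₂ sin²(Δλ/2) = 0.0226 + (0.4602)(0.1754)(0.1942) = 0.03830.
Central angle c = 2·arcsin(√a) = 0.39393 rad.
On the unit sphere the arc length equals the central angle: 0.3939.

0.3939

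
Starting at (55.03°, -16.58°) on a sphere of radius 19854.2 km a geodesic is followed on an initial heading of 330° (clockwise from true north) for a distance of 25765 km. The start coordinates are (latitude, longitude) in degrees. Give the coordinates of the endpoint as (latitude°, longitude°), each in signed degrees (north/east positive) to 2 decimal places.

Angular distance δ = d/R = 25765/19854.2 = 1.29771 rad; initial bearing θ = 5.7596 rad.
sin φ₂ = sin φ₁ cos δ + cos φ₁ sin δ cos θ = (0.8195)(0.2697) + (0.5731)(0.9629)(0.8660) = 0.6990, so φ₂ = 44.34°.
Δλ = atan2(sin θ sin δ cos φ₁, cos δ − sin φ₁ sin φ₂) = atan2(-0.2760, -0.3031) = -137.682°.
λ₂ = -16.580° − 137.682° = -154.26°.

44.34°, -154.26°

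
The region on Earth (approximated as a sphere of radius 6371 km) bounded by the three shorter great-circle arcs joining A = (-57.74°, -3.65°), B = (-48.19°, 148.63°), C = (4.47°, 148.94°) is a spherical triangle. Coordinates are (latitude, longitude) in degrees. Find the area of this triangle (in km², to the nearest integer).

11220190 km²

Side lengths (central angles): a = 0.9191, b = 2.1392, c = 1.2500 rad; semiperimeter s = 2.1542.
By l'Huilier's theorem, tan(E/4) = √[tan(s/2) tan((s−a)/2) tan((s−b)/2) tan((s−c)/2)], giving spherical excess E = 0.2764 rad.
Area = E·R² = 0.2764 × (6371)² ≈ 11220190 km².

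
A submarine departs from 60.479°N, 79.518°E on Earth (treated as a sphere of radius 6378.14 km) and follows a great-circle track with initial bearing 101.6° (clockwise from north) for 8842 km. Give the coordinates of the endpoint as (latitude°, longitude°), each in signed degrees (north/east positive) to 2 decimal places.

Angular distance δ = d/R = 8842/6378.14 = 1.38630 rad; initial bearing θ = 1.7733 rad.
sin φ₂ = sin φ₁ cos δ + cos φ₁ sin δ cos θ = (0.8702)(0.1835) + (0.4927)(0.9830)(-0.2011) = 0.0622, so φ₂ = 3.57°.
Δλ = atan2(sin θ sin δ cos φ₁, cos δ − sin φ₁ sin φ₂) = atan2(0.4745, 0.1293) = 74.757°.
λ₂ = 79.518° + 74.757° = 154.28°.

3.57°, 154.28°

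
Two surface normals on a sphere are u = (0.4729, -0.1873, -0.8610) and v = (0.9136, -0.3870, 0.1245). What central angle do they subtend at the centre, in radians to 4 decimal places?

u·v = 0.3973; |u| = 1.0000, |v| = 1.0000.
cos θ = (u·v)/(|u||v|) = 0.3973, so θ = 1.1622 rad.

1.1622 rad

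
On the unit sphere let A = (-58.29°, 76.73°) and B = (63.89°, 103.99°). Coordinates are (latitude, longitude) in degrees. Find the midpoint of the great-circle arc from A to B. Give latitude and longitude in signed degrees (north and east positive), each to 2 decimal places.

Central angle δ = 2.1631 rad. Interpolating on the sphere with fraction f = 0.5:
P = [sin((1−f)δ)·A + sin(fδ)·B] / sin δ = 1.0639·A + 1.0639·B in Cartesian coordinates,
giving P = (0.0152, 0.9986, 0.0503), i.e. latitude 2.88°, longitude 89.13°.

2.88°, 89.13°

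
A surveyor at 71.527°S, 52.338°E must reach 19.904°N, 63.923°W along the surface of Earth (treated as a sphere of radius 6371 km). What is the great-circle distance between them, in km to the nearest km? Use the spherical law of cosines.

13015 km

With latitudes φ₁ = -71.527°, φ₂ = 19.904° and longitude difference Δλ = -116.261°:
cos c = sin φ₁ sin φ₂ + cos φ₁ cos φ₂ cos Δλ = (-0.9485)(0.3404) + (0.3169)(0.9403)(-0.4425) = -0.45473,
so c = arccos(-0.45473) = 2.04286 rad.
Distance = R·c = 6371 × 2.0429 ≈ 13015 km.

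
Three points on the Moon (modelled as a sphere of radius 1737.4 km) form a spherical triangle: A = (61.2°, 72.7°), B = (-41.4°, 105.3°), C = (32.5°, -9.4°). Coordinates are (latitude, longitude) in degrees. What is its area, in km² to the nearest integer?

Side lengths (central angles): a = 2.2391, b = 1.0161, c = 1.8495 rad; semiperimeter s = 2.5523.
By l'Huilier's theorem, tan(E/4) = √[tan(s/2) tan((s−a)/2) tan((s−b)/2) tan((s−c)/2)], giving spherical excess E = 1.6221 rad.
Area = E·R² = 1.6221 × (1737.4)² ≈ 4896361 km².

4896361 km²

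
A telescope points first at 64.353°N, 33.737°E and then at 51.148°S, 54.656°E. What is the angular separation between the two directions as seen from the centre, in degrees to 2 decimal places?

With latitudes φ₁ = 64.353°, φ₂ = -51.148° and longitude difference Δλ = 20.919°:
Haversine: a = sin²(Δφ/2) + cos φ₁ cos φ₂ sin²(Δλ/2) = 0.7153 + (0.4328)(0.6273)(0.0330) = 0.72421.
Central angle c = 2·arcsin(√a) = 2.03580 rad.
So the angular separation is 116.64°.

116.64°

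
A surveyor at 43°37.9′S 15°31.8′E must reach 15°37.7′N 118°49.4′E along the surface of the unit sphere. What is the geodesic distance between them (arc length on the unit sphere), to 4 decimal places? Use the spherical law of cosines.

1.9243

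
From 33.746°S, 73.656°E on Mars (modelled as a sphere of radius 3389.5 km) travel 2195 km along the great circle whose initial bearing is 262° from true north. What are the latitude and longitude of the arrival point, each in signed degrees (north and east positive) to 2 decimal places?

Angular distance δ = d/R = 2195/3389.5 = 0.64759 rad; initial bearing θ = 4.5728 rad.
sin φ₂ = sin φ₁ cos δ + cos φ₁ sin δ cos θ = (-0.5555)(0.7975) + (0.8315)(0.6033)(-0.1392) = -0.5129, so φ₂ = -30.85°.
Δλ = atan2(sin θ sin δ cos φ₁, cos δ − sin φ₁ sin φ₂) = atan2(-0.4967, 0.5126) = -44.097°.
λ₂ = 73.656° − 44.097° = 29.56°.

-30.85°, 29.56°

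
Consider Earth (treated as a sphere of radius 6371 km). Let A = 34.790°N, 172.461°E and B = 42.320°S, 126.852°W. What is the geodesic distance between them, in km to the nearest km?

10562 km

In radians: φ₁ = 0.6072, φ₂ = -0.7386, Δλ = 60.687° = 1.0592 rad.
Haversine: a = sin²(Δφ/2) + cos φ₁ cos φ₂ sin²(Δλ/2) = 0.3885 + (0.8212)(0.7394)(0.2552) = 0.54343.
Central angle c = 2·arcsin(√a) = 1.65777 rad.
Distance = R·c = 6371 × 1.6578 ≈ 10562 km.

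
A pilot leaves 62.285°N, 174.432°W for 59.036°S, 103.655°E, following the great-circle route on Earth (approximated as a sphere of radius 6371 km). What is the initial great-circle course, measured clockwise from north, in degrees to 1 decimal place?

Δλ = -81.913° = -1.4297 rad.
y = sin Δλ · cos φ₂ = (-0.9901)(0.5145) = -0.5094
x = cos φ₁ sin φ₂ − sin φ₁ cos φ₂ cos Δλ = (0.4651)(-0.8575) − (0.8853)(0.5145)(0.1407) = -0.4629
θ = atan2(y, x) = -132.26°; adding 360° gives 227.7°.

227.7°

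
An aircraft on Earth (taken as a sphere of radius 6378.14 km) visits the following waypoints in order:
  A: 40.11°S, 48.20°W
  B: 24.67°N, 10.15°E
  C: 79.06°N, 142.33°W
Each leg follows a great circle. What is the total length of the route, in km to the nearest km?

Leg A→B: central angle 1.4749 rad, distance 9406.9 km.
Leg B→C: central angle 1.3110 rad, distance 8361.9 km.
Total: 9406.9 + 8361.9 ≈ 17769 km.

17769 km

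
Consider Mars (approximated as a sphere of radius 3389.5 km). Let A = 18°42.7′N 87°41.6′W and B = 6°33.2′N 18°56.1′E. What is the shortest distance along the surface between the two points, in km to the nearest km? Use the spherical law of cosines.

6120 km

Let φ₁ = 0.3266 rad, φ₂ = 0.1144 rad, and Δλ = 1.8610 rad.
cos c = sin φ₁ sin φ₂ + cos φ₁ cos φ₂ cos Δλ = (0.3208)(0.1141) + (0.9471)(0.9935)(-0.2862) = -0.23265,
so c = arccos(-0.23265) = 1.80560 rad.
Distance = R·c = 3389.5 × 1.8056 ≈ 6120 km.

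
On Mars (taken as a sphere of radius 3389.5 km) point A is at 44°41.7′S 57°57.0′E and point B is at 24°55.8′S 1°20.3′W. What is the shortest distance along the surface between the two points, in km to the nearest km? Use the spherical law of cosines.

3033 km

Let φ₁ = -0.7801 rad, φ₂ = -0.4351 rad, and Δλ = -1.0348 rad.
cos c = sin φ₁ sin φ₂ + cos φ₁ cos φ₂ cos Δλ = (-0.7033)(-0.4215) + (0.7109)(0.9068)(0.5107) = 0.62568,
so c = arccos(0.62568) = 0.89479 rad.
Distance = R·c = 3389.5 × 0.8948 ≈ 3033 km.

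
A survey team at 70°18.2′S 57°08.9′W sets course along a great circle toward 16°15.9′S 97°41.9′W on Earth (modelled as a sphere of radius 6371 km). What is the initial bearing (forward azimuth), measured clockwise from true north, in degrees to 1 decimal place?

313.5°

With φ₁ = -1.2270, φ₂ = -0.2839, Δλ = -0.7077 rad, the forward-azimuth formula gives
θ = atan2( sin Δλ cos φ₂ , cos φ₁ sin φ₂ − sin φ₁ cos φ₂ cos Δλ ) = atan2(-0.6241, 0.5924) = -46.49°.
Adding 360° brings this into [0°, 360°): 313.5°.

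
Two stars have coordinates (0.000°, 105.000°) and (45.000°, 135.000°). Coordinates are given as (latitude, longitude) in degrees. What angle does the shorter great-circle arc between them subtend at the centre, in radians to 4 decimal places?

0.9117 rad

With latitudes φ₁ = 0.000°, φ₂ = 45.000° and longitude difference Δλ = 30.000°:
cos c = sin φ₁ sin φ₂ + cos φ₁ cos φ₂ cos Δλ = (0.0000)(0.7071) + (1.0000)(0.7071)(0.8660) = 0.61237,
so c = arccos(0.61237) = 0.91174 rad.
So the angular separation is 0.9117 rad.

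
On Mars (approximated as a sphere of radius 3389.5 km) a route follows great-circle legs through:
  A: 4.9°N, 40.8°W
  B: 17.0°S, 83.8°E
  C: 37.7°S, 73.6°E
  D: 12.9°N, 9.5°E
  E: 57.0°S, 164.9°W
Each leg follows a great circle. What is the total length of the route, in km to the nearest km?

21366 km

Leg A→B: central angle 2.1725 rad, distance 7363.6 km.
Leg B→C: central angle 0.3937 rad, distance 1334.5 km.
Leg C→D: central angle 1.3691 rad, distance 4640.5 km.
Leg D→E: central angle 2.3683 rad, distance 8027.2 km.
Total: 7363.6 + 1334.5 + 4640.5 + 8027.2 ≈ 21366 km.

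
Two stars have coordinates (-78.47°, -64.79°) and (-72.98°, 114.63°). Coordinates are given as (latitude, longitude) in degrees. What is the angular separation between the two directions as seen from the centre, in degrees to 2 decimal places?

Let φ₁ = -1.3696 rad, φ₂ = -1.2737 rad, and Δλ = 3.1315 rad.
cos c = sin φ₁ sin φ₂ + cos φ₁ cos φ₂ cos Δλ = (-0.9798)(-0.9562) + (0.1999)(0.2927)(-0.9999) = 0.87840,
so c = arccos(0.87840) = 0.49829 rad.
So the angular separation is 28.55°.

28.55°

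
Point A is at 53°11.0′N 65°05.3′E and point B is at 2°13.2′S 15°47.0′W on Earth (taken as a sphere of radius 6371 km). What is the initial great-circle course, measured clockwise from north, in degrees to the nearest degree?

With φ₁ = 0.9282, φ₂ = -0.0387, Δλ = -1.4115 rad, the forward-azimuth formula gives
θ = atan2( sin Δλ cos φ₂ , cos φ₁ sin φ₂ − sin φ₁ cos φ₂ cos Δλ ) = atan2(-0.9866, -0.1501) = -98.65°.
Adding 360° brings this into [0°, 360°): 261°.

261°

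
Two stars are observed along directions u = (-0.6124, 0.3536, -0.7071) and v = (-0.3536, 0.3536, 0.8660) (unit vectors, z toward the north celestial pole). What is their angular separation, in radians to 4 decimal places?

1.8450 rad

u·v = -0.2708; |u| = 1.0000, |v| = 1.0000.
cos θ = (u·v)/(|u||v|) = -0.2708, so θ = 1.8450 rad.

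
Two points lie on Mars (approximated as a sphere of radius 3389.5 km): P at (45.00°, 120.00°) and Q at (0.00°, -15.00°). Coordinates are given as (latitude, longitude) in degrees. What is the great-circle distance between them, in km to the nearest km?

Let φ₁ = 0.7854 rad, φ₂ = 0.0000 rad, and Δλ = -2.3562 rad.
Haversine: a = sin²(Δφ/2) + cos φ₁ cos φ₂ sin²(Δλ/2) = 0.1464 + (0.7071)(1.0000)(0.8536) = 0.75000.
Central angle c = 2·arcsin(√a) = 2.09440 rad.
Distance = R·c = 3389.5 × 2.0944 ≈ 7099 km.

7099 km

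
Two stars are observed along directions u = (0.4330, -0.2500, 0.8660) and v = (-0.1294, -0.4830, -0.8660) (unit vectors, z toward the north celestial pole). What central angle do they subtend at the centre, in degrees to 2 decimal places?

u·v = -0.6852; |u| = 1.0000, |v| = 1.0000.
cos θ = (u·v)/(|u||v|) = -0.6853, so θ = 133.26°.

133.26°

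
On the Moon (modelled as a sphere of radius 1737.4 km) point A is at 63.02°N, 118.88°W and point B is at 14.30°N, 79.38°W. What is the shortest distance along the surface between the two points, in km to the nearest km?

1698 km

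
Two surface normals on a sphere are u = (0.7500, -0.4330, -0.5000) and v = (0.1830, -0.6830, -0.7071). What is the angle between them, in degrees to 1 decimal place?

38.1°

u·v = 0.7865; |u| = 1.0000, |v| = 1.0000.
cos θ = (u·v)/(|u||v|) = 0.7866, so θ = 38.1°.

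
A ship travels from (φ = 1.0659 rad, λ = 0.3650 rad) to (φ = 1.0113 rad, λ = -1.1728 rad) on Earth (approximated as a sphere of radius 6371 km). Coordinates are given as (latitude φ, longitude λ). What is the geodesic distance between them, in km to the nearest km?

4602 km

Let φ₁ = 1.0659 rad, φ₂ = 1.0113 rad, and Δλ = -1.5378 rad.
cos c = sin φ₁ sin φ₂ + cos φ₁ cos φ₂ cos Δλ = (0.8752)(0.8475) + (0.4837)(0.5308)(0.0330) = 0.75024,
so c = arccos(0.75024) = 0.72237 rad.
Distance = R·c = 6371 × 0.7224 ≈ 4602 km.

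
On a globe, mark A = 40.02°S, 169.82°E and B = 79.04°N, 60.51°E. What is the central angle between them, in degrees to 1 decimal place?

In radians: φ₁ = -0.6985, φ₂ = 1.3795, Δλ = -109.310° = -1.9078 rad.
cos c = sin φ₁ sin φ₂ + cos φ₁ cos φ₂ cos Δλ = (-0.6431)(0.9818) + (0.7658)(0.1901)(-0.3307) = -0.67947,
so c = arccos(-0.67947) = 2.31784 rad.
So the angular separation is 132.8°.

132.8°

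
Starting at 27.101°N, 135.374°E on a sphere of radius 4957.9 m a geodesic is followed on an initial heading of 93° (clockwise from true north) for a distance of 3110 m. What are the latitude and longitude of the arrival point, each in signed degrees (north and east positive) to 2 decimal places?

Angular distance δ = d/R = 3110/4957.9 = 0.62728 rad; initial bearing θ = 1.6232 rad.
sin φ₂ = sin φ₁ cos δ + cos φ₁ sin δ cos θ = (0.4556)(0.8096) + (0.8902)(0.5869)(-0.0523) = 0.3415, so φ₂ = 19.97°.
Δλ = atan2(sin θ sin δ cos φ₁, cos δ − sin φ₁ sin φ₂) = atan2(0.5218, 0.6541) = 38.582°.
λ₂ = 135.374° + 38.582° = 173.96°.

19.97°, 173.96°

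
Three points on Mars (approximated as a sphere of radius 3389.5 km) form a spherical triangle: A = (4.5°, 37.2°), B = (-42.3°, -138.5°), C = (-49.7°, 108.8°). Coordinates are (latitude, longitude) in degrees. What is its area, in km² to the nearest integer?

Side lengths (central angles): a = 1.2359, b = 1.4266, c = 2.4785 rad; semiperimeter s = 2.5705.
By l'Huilier's theorem, tan(E/4) = √[tan(s/2) tan((s−a)/2) tan((s−b)/2) tan((s−c)/2)], giving spherical excess E = 1.0995 rad.
Area = E·R² = 1.0995 × (3389.5)² ≈ 12631965 km².

12631965 km²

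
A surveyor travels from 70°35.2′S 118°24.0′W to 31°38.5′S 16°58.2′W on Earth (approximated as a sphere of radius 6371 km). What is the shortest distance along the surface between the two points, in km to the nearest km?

7114 km

In radians: φ₁ = -1.2320, φ₂ = -0.5523, Δλ = 101.430° = 1.7703 rad.
cos c = sin φ₁ sin φ₂ + cos φ₁ cos φ₂ cos Δλ = (-0.9431)(-0.5246) + (0.3324)(0.8513)(-0.1982) = 0.43870,
so c = arccos(0.43870) = 1.11664 rad.
Distance = R·c = 6371 × 1.1166 ≈ 7114 km.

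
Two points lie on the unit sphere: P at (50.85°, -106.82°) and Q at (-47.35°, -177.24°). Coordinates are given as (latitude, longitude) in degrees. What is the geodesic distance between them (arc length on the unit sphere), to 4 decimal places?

2.0120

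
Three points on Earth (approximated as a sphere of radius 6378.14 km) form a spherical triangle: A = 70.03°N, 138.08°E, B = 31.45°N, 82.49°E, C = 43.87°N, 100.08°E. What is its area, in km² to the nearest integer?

Side lengths (central angles): a = 0.3244, b = 0.5635, c = 0.8566 rad; semiperimeter s = 0.8723.
By l'Huilier's theorem, tan(E/4) = √[tan(s/2) tan((s−a)/2) tan((s−b)/2) tan((s−c)/2)], giving spherical excess E = 0.0506 rad.
Area = E·R² = 0.0506 × (6378.14)² ≈ 2056747 km².

2056747 km²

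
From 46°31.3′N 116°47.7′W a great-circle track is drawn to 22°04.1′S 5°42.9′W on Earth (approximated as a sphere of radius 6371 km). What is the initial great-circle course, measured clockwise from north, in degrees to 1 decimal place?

91.1°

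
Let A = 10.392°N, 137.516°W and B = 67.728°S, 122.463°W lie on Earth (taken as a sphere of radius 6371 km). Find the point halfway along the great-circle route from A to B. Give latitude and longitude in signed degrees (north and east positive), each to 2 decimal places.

-28.84°, -133.34°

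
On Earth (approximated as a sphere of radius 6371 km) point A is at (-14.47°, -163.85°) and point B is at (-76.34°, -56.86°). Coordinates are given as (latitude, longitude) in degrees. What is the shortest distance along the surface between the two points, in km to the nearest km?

8880 km

In radians: φ₁ = -0.2525, φ₂ = -1.3324, Δλ = 106.990° = 1.8673 rad.
cos c = sin φ₁ sin φ₂ + cos φ₁ cos φ₂ cos Δλ = (-0.2499)(-0.9717) + (0.9683)(0.2362)(-0.2922) = 0.17599,
so c = arccos(0.17599) = 1.39389 rad.
Distance = R·c = 6371 × 1.3939 ≈ 8880 km.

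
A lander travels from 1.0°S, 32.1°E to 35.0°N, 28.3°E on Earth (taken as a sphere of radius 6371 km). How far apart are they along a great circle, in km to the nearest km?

In radians: φ₁ = -0.0175, φ₂ = 0.6109, Δλ = -3.800° = -0.0663 rad.
cos c = sin φ₁ sin φ₂ + cos φ₁ cos φ₂ cos Δλ = (-0.0175)(0.5736) + (0.9998)(0.8192)(0.9978) = 0.80722,
so c = arccos(0.80722) = 0.63138 rad.
Distance = R·c = 6371 × 0.6314 ≈ 4022 km.

4022 km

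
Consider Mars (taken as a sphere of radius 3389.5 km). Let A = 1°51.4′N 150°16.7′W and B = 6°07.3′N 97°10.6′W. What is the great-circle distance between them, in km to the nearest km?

3143 km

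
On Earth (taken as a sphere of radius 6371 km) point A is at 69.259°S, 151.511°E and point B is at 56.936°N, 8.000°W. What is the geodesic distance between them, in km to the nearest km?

In radians: φ₁ = -1.2088, φ₂ = 0.9937, Δλ = -159.511° = -2.7840 rad.
cos c = sin φ₁ sin φ₂ + cos φ₁ cos φ₂ cos Δλ = (-0.9352)(0.8381) + (0.3541)(0.5456)(-0.9367) = -0.96474,
so c = arccos(-0.96474) = 2.87524 rad.
Distance = R·c = 6371 × 2.8752 ≈ 18318 km.

18318 km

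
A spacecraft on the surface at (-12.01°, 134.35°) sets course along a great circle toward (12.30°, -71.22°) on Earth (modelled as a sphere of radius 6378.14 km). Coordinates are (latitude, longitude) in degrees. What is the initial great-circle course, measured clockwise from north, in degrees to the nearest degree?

87°

With φ₁ = -0.2096, φ₂ = 0.2147, Δλ = 2.6953 rad, the forward-azimuth formula gives
θ = atan2( sin Δλ cos φ₂ , cos φ₁ sin φ₂ − sin φ₁ cos φ₂ cos Δλ ) = atan2(0.4217, 0.0250) = 86.61°.
So the initial bearing is 87°.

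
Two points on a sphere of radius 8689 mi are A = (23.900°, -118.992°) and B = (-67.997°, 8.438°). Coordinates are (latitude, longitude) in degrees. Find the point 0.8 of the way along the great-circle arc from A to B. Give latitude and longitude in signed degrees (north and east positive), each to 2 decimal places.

-65.58°, -58.37°

The central angle between A and B is δ = 2.1942 rad.
With f = 0.8, the slerp weights are sin((1−f)δ)/sin δ = 0.5233 and sin(fδ)/sin δ = 1.2108.
Weighted sum of the unit vectors: (0.5233)·(-0.4431,-0.7997,0.4051) + (1.2108)·(0.3706,0.0550,-0.9272) = (0.2168, -0.3519, -0.9106).
Converting back: φ = atan2(z, √(x²+y²)) = -65.58°, λ = atan2(y, x) = -58.37°.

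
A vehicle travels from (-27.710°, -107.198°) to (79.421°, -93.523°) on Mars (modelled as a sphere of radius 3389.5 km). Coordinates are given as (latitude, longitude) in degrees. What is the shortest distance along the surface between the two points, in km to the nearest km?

Let φ₁ = -0.4836 rad, φ₂ = 1.3862 rad, and Δλ = 0.2387 rad.
cos c = sin φ₁ sin φ₂ + cos φ₁ cos φ₂ cos Δλ = (-0.4650)(0.9830) + (0.8853)(0.1836)(0.9717) = -0.29916,
so c = arccos(-0.29916) = 1.87461 rad.
Distance = R·c = 3389.5 × 1.8746 ≈ 6354 km.

6354 km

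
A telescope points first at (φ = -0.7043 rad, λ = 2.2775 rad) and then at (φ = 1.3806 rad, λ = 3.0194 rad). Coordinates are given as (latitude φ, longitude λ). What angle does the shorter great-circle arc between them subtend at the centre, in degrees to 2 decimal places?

121.98°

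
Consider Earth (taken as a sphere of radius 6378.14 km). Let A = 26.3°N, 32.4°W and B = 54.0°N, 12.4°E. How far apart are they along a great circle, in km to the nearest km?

4777 km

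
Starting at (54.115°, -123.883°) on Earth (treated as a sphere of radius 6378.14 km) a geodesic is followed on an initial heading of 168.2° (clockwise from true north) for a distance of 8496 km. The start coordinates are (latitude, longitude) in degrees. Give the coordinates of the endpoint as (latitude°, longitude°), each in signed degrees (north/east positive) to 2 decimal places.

Angular distance δ = d/R = 8496/6378.14 = 1.33205 rad; initial bearing θ = 2.9356 rad.
sin φ₂ = sin φ₁ cos δ + cos φ₁ sin δ cos θ = (0.8102)(0.2365) + (0.5862)(0.9716)(-0.9789) = -0.3659, so φ₂ = -21.46°.
Δλ = atan2(sin θ sin δ cos φ₁, cos δ − sin φ₁ sin φ₂) = atan2(0.1165, 0.5329) = 12.328°.
λ₂ = -123.883° + 12.328° = -111.56°.

-21.46°, -111.56°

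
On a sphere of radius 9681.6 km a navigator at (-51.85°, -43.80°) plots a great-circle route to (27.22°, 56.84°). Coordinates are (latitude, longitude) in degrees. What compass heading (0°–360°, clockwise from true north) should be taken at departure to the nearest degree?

With φ₁ = -0.9050, φ₂ = 0.4751, Δλ = 1.7565 rad, the forward-azimuth formula gives
θ = atan2( sin Δλ cos φ₂ , cos φ₁ sin φ₂ − sin φ₁ cos φ₂ cos Δλ ) = atan2(0.8740, 0.1534) = 80.04°.
So the initial bearing is 80°.

80°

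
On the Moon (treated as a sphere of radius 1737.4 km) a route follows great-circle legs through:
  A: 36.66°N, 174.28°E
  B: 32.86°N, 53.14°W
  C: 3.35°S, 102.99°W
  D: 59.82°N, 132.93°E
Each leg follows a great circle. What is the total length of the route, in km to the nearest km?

8077 km

Leg A→B: central angle 1.7032 rad, distance 2959.1 km.
Leg B→C: central angle 1.0368 rad, distance 1801.3 km.
Leg C→D: central angle 1.9089 rad, distance 3316.6 km.
Total: 2959.1 + 1801.3 + 3316.6 ≈ 8077 km.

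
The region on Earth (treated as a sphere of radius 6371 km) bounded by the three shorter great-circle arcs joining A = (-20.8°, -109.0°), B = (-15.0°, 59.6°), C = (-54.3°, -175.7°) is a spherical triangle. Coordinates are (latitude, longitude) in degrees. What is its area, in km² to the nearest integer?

51280069 km²

Side lengths (central angles): a = 1.6817, b = 1.0424, c = 2.4869 rad; semiperimeter s = 2.6055.
By l'Huilier's theorem, tan(E/4) = √[tan(s/2) tan((s−a)/2) tan((s−b)/2) tan((s−c)/2)], giving spherical excess E = 1.2634 rad.
Area = E·R² = 1.2634 × (6371)² ≈ 51280069 km².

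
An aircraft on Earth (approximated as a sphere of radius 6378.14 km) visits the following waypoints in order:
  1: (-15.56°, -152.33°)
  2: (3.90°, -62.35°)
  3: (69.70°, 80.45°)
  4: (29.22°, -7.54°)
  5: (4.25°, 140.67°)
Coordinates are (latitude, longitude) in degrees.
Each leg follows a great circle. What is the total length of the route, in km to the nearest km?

Leg 1→2: central angle 1.5887 rad, distance 10133.0 km.
Leg 2→3: central angle 1.7843 rad, distance 11380.7 km.
Leg 3→4: central angle 1.0832 rad, distance 6909.1 km.
Leg 4→5: central angle 2.3513 rad, distance 14996.7 km.
Total: 10133.0 + 11380.7 + 6909.1 + 14996.7 ≈ 43419 km.

43419 km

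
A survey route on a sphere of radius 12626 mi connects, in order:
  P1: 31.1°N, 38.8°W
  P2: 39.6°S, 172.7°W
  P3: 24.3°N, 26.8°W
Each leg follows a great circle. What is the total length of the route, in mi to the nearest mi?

Leg P1→P2: central angle 2.4763 rad, distance 31265.7 mi.
Leg P2→P3: central angle 2.5751 rad, distance 32513.8 mi.
Total: 31265.7 + 32513.8 ≈ 63779 mi.

63779 mi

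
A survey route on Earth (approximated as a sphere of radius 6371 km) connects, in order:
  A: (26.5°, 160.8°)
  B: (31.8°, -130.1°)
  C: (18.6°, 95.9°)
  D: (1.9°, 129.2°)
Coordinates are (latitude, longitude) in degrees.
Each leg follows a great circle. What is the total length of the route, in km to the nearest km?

23270 km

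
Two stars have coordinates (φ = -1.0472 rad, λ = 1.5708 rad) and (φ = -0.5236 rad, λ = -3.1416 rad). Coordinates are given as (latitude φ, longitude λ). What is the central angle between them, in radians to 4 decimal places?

Let φ₁ = -1.0472 rad, φ₂ = -0.5236 rad, and Δλ = 1.5708 rad.
Haversine: a = sin²(Δφ/2) + cos φ₁ cos φ₂ sin²(Δλ/2) = 0.0670 + (0.5000)(0.8660)(0.5000) = 0.28349.
Central angle c = 2·arcsin(√a) = 1.12296 rad.
So the angular separation is 1.1230 rad.

1.1230 rad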